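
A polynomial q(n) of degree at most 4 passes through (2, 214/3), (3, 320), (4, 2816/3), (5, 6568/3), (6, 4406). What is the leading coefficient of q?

Write q(n) = an^4 + bn^3 + cn^2 + dn + e. Substituting each data point gives a linear system:
  16a + 8b + 4c + 2d + e = 214/3
  81a + 27b + 9c + 3d + e = 320
  256a + 64b + 16c + 4d + e = 2816/3
  625a + 125b + 25c + 5d + e = 6568/3
  1296a + 216b + 36c + 6d + e = 4406
Solving the system yields a = 3, b = 5/3, c = 5, d = -3, e = -4.
So q(n) = 3n^4 + (5/3)n^3 + 5n^2 - 3n - 4.
The leading coefficient is 3.

3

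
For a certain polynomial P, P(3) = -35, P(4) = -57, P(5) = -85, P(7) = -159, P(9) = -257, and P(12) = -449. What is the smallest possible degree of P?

Divided differences on the nodes 3, 4, 5, 7, 9, 12:
  order 0: -35  -57  -85  -159  -257  -449
  order 1: -22  -28  -37  -49  -64
  order 2: -3  -3  -3  -3
  order 3: 0  0  0
  order 4: 0  0
  order 5: 0
The order-2 divided differences are all -3 (nonzero) and every higher order vanishes, so the data lies on a polynomial of degree exactly 2.

2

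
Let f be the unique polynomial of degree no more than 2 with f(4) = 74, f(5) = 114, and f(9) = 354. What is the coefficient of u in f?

4

Write f(u) = au^2 + bu + c. Substituting each data point gives a linear system:
  16a + 4b + c = 74
  25a + 5b + c = 114
  81a + 9b + c = 354
Solving the system yields a = 4, b = 4, c = -6.
So f(u) = 4u^2 + 4u - 6.
The coefficient of u is 4.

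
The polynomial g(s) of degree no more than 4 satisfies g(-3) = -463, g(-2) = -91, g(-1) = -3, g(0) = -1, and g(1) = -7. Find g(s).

g(s) = -5s^4 + 3s^3 + s^2 - 5s - 1

Using the Lagrange interpolation formula with nodes -3, -2, -1, 0, 1:
  L_0(s) = (s + 2)(s + 1)s(s - 1) / 24
  L_1(s) = (s + 3)(s + 1)s(s - 1) / -6
  L_2(s) = (s + 3)(s + 2)s(s - 1) / 4
  L_3(s) = (s + 3)(s + 2)(s + 1)(s - 1) / -6
  L_4(s) = (s + 3)(s + 2)(s + 1)s / 24
Then g(s) = -463·L_0(s) - 91·L_1(s) - 3·L_2(s) - 1·L_3(s) - 7·L_4(s).
Expanding and collecting terms gives g(s) = -5s⁴ + 3s³ + s² - 5s - 1.
Check: g(0) = -1. ✓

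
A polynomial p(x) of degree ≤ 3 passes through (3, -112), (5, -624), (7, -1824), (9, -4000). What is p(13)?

Forward differences of the values at x = 3, 5, 7, 9:
  p  : -112  -624  -1824  -4000
  Δ  : -512  -1200  -2176
  Δ^2: -688  -976
  Δ^3: -288
The third differences are constant, confirming degree 3.
Interpolating (Newton forward form) and evaluating at x = 13 gives p(13) = -12432.

-12432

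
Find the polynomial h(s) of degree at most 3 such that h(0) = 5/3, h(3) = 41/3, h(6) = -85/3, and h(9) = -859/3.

h(s) = -s^3 + 6s^2 - 5s + 5/3

Write h(s) = as^3 + bs^2 + cs + d. Substituting each data point gives a linear system:
  d = 5/3
  27a + 9b + 3c + d = 41/3
  216a + 36b + 6c + d = -85/3
  729a + 81b + 9c + d = -859/3
Solving the system yields a = -1, b = 6, c = -5, d = 5/3.
So h(s) = -s³ + 6s² - 5s + 5/3.
Check: h(9) = -859/3. ✓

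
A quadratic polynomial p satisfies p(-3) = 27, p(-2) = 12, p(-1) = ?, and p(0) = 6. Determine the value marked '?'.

The 3 known points determine the degree-2 polynomial uniquely.
Write p(t) = at^2 + bt + c. Substituting each data point gives a linear system:
  9a - 3b + c = 27
  4a - 2b + c = 12
  c = 6
Solving the system yields a = 4, b = 5, c = 6.
So p(t) = 4t^2 + 5t + 6.
Then p(-1) = 5.

5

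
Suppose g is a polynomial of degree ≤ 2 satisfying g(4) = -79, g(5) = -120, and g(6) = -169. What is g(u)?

Using the Lagrange interpolation formula with nodes 4, 5, 6:
  L_0(u) = (u - 5)(u - 6) / 2
  L_1(u) = (u - 4)(u - 6) / -1
  L_2(u) = (u - 4)(u - 5) / 2
Then g(u) = -79·L_0(u) - 120·L_1(u) - 169·L_2(u).
Expanding and collecting terms gives g(u) = -4u^2 - 5u + 5.
Check: g(4) = -79. ✓

g(u) = -4u^2 - 5u + 5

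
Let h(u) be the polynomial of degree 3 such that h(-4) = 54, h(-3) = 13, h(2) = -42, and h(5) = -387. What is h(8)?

-1362

Using the Lagrange interpolation formula with nodes -4, -3, 2, 5:
  L_0(u) = (u + 3)(u - 2)(u - 5) / -54
  L_1(u) = (u + 4)(u - 2)(u - 5) / 40
  L_2(u) = (u + 4)(u + 3)(u - 5) / -90
  L_3(u) = (u + 4)(u + 3)(u - 2) / 216
Then h(u) = 54·L_0(u) + 13·L_1(u) - 42·L_2(u) - 387·L_3(u).
Expanding and collecting terms gives h(u) = -2u^3 - 5u^2 - 2u - 2.
Evaluating at u = 8: h(8) = -1362.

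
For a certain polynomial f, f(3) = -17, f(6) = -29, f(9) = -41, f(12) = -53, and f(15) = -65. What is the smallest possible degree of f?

1

Forward differences of the values at x = 3, 6, 9, 12, 15:
  f  : -17  -29  -41  -53  -65
  Δ  : -12  -12  -12  -12
  Δ^2: 0  0  0
  Δ^3: 0  0
  Δ^4: 0
The first differences are constant (-12) and nonzero, while all higher differences vanish, so the minimal degree is 1.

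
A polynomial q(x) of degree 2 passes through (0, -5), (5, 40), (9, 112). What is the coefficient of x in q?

4

Write q(x) = ax^2 + bx + c. Substituting each data point gives a linear system:
  c = -5
  25a + 5b + c = 40
  81a + 9b + c = 112
Solving the system yields a = 1, b = 4, c = -5.
So q(x) = x^2 + 4x - 5.
The coefficient of x is 4.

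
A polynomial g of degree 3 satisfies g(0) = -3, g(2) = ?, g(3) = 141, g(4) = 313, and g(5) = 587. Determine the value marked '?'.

47

The 4 known points determine the degree-3 polynomial uniquely.
Write g(s) = as^3 + bs^2 + cs + d. Substituting each data point gives a linear system:
  d = -3
  27a + 9b + 3c + d = 141
  64a + 16b + 4c + d = 313
  125a + 25b + 5c + d = 587
Solving the system yields a = 4, b = 3, c = 3, d = -3.
So g(s) = 4s³ + 3s² + 3s - 3.
Then g(2) = 47.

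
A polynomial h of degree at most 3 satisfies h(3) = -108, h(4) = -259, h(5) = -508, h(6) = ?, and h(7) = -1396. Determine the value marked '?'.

-879

On equispaced nodes a degree-3 polynomial has vanishing fourth forward difference, so
  h(3) - 4·h(4) + 6·h(5) - 4·h(6) + h(7) = 0.
Substituting the known values and solving for h(6):
  -4·h(6) = 3516
  h(6) = -879.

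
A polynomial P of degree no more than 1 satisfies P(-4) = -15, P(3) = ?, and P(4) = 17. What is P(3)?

The 2 known points determine the degree-1 polynomial uniquely.
Write P(n) = an + b. Substituting each data point gives a linear system:
  -4a + b = -15
  4a + b = 17
Solving the system yields a = 4, b = 1.
So P(n) = 4n + 1.
Then P(3) = 13.

13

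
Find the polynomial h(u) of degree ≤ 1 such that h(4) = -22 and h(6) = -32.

Write h(u) = au + b. Substituting each data point gives a linear system:
  4a + b = -22
  6a + b = -32
Solving the system yields a = -5, b = -2.
So h(u) = -5u - 2.
Check: h(6) = -32. ✓

h(u) = -5u - 2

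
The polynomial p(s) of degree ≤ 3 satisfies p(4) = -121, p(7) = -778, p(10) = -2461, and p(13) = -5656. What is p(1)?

-4

Using the Lagrange interpolation formula with nodes 4, 7, 10, 13:
  L_0(s) = (s - 7)(s - 10)(s - 13) / -162
  L_1(s) = (s - 4)(s - 10)(s - 13) / 54
  L_2(s) = (s - 4)(s - 7)(s - 13) / -54
  L_3(s) = (s - 4)(s - 7)(s - 10) / 162
Then p(s) = -121·L_0(s) - 778·L_1(s) - 2461·L_2(s) - 5656·L_3(s).
Expanding and collecting terms gives p(s) = -3s^3 + 6s^2 - 6s - 1.
Evaluating at s = 1: p(1) = -4.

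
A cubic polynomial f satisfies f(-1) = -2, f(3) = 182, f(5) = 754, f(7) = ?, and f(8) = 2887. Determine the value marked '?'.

1966

The 4 known points determine the degree-3 polynomial uniquely.
Write f(x) = ax^3 + bx^2 + cx + d. Substituting each data point gives a linear system:
  -a + b - c + d = -2
  27a + 9b + 3c + d = 182
  125a + 25b + 5c + d = 754
  512a + 64b + 8c + d = 2887
Solving the system yields a = 5, b = 5, c = 1, d = -1.
So f(x) = 5x^3 + 5x^2 + x - 1.
Then f(7) = 1966.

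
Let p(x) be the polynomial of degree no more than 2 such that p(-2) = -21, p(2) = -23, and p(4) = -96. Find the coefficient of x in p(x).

-1/2

Write p(x) = ax^2 + bx + c. Substituting each data point gives a linear system:
  4a - 2b + c = -21
  4a + 2b + c = -23
  16a + 4b + c = -96
Solving the system yields a = -6, b = -1/2, c = 2.
So p(x) = -6x^2 - (1/2)x + 2.
The coefficient of x is -1/2.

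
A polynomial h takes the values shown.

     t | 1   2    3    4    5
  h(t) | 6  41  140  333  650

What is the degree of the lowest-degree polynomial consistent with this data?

Forward differences of the values at t = 1, 2, 3, 4, 5:
  h  : 6  41  140  333  650
  Δ  : 35  99  193  317
  Δ^2: 64  94  124
  Δ^3: 30  30
  Δ^4: 0
The third differences are constant (30) and nonzero, while all higher differences vanish, so the minimal degree is 3.

3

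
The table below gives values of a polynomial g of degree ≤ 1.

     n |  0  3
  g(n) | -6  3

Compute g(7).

15

Write g(n) = an + b. Substituting each data point gives a linear system:
  b = -6
  3a + b = 3
Solving the system yields a = 3, b = -6.
So g(n) = 3n - 6.
Then g(7) = 15.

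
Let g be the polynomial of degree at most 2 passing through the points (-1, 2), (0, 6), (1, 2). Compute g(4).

-58

Write g(u) = au^2 + bu + c. Substituting each data point gives a linear system:
  a - b + c = 2
  c = 6
  a + b + c = 2
Solving the system yields a = -4, b = 0, c = 6.
So g(u) = -4u^2 + 6.
Then g(4) = -58.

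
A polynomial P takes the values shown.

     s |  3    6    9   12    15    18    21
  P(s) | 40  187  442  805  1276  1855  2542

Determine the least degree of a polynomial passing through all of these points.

2

Forward differences of the values at s = 3, 6, 9, 12, 15, 18, 21:
  P  : 40  187  442  805  1276  1855  2542
  Δ  : 147  255  363  471  579  687
  Δ^2: 108  108  108  108  108
  Δ^3: 0  0  0  0
  Δ^4: 0  0  0
  Δ^5: 0  0
  Δ^6: 0
The second differences are constant (108) and nonzero, while all higher differences vanish, so the minimal degree is 2.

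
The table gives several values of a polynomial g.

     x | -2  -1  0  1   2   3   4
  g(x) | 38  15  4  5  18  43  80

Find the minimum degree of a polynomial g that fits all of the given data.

2

Forward differences of the values at x = -2, -1, 0, 1, 2, 3, 4:
  g  : 38  15  4  5  18  43  80
  Δ  : -23  -11  1  13  25  37
  Δ^2: 12  12  12  12  12
  Δ^3: 0  0  0  0
  Δ^4: 0  0  0
  Δ^5: 0  0
  Δ^6: 0
The second differences are constant (12) and nonzero, while all higher differences vanish, so the minimal degree is 2.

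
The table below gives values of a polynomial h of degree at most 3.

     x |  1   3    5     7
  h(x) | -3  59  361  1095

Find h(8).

Forward differences of the values at x = 1, 3, 5, 7:
  h  : -3  59  361  1095
  Δ  : 62  302  734
  Δ^2: 240  432
  Δ^3: 192
The third differences are constant, confirming degree 3.
Interpolating (Newton forward form) and evaluating at x = 8 gives h(8) = 1684.

1684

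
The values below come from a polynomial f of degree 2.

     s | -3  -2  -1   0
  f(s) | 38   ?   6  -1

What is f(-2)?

19

The 3 known points determine the degree-2 polynomial uniquely.
Write f(s) = as^2 + bs + c. Substituting each data point gives a linear system:
  9a - 3b + c = 38
  a - b + c = 6
  c = -1
Solving the system yields a = 3, b = -4, c = -1.
So f(s) = 3s² - 4s - 1.
Then f(-2) = 19.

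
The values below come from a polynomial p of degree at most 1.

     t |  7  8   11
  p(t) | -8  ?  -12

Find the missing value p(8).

-9

The 2 known points determine the degree-1 polynomial uniquely.
Write p(t) = at + b. Substituting each data point gives a linear system:
  7a + b = -8
  11a + b = -12
Solving the system yields a = -1, b = -1.
So p(t) = -t - 1.
Then p(8) = -9.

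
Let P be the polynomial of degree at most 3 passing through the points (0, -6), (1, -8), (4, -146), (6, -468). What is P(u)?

P(u) = -2u^3 - u^2 + u - 6

Write P(u) = au^3 + bu^2 + cu + d. Substituting each data point gives a linear system:
  d = -6
  a + b + c + d = -8
  64a + 16b + 4c + d = -146
  216a + 36b + 6c + d = -468
Solving the system yields a = -2, b = -1, c = 1, d = -6.
So P(u) = -2u³ - u² + u - 6.
Check: P(1) = -8. ✓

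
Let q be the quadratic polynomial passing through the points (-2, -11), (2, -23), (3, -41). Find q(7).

Write q(x) = ax^2 + bx + c. Substituting each data point gives a linear system:
  4a - 2b + c = -11
  4a + 2b + c = -23
  9a + 3b + c = -41
Solving the system yields a = -3, b = -3, c = -5.
So q(x) = -3x^2 - 3x - 5.
Then q(7) = -173.

-173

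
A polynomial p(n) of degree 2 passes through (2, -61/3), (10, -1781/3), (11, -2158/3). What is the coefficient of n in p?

1/3

Write p(n) = an^2 + bn + c. Substituting each data point gives a linear system:
  4a + 2b + c = -61/3
  100a + 10b + c = -1781/3
  121a + 11b + c = -2158/3
Solving the system yields a = -6, b = 1/3, c = 3.
So p(n) = -6n² + (1/3)n + 3.
The coefficient of n is 1/3.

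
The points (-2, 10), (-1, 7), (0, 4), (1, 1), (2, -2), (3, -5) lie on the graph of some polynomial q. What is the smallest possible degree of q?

Forward differences of the values at u = -2, -1, 0, 1, 2, 3:
  q  : 10  7  4  1  -2  -5
  Δ  : -3  -3  -3  -3  -3
  Δ^2: 0  0  0  0
  Δ^3: 0  0  0
  Δ^4: 0  0
  Δ^5: 0
The first differences are constant (-3) and nonzero, while all higher differences vanish, so the minimal degree is 1.

1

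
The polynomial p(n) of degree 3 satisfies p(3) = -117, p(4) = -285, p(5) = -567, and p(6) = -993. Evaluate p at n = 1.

-3

Using the Lagrange interpolation formula with nodes 3, 4, 5, 6:
  L_0(n) = (n - 4)(n - 5)(n - 6) / -6
  L_1(n) = (n - 3)(n - 5)(n - 6) / 2
  L_2(n) = (n - 3)(n - 4)(n - 6) / -2
  L_3(n) = (n - 3)(n - 4)(n - 5) / 6
Then p(n) = -117·L_0(n) - 285·L_1(n) - 567·L_2(n) - 993·L_3(n).
Expanding and collecting terms gives p(n) = -5n^3 + 3n^2 - 4n + 3.
Evaluating at n = 1: p(1) = -3.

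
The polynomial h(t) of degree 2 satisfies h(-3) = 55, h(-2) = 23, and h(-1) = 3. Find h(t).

Write h(t) = at^2 + bt + c. Substituting each data point gives a linear system:
  9a - 3b + c = 55
  4a - 2b + c = 23
  a - b + c = 3
Solving the system yields a = 6, b = -2, c = -5.
So h(t) = 6t^2 - 2t - 5.
Check: h(-2) = 23. ✓

h(t) = 6t^2 - 2t - 5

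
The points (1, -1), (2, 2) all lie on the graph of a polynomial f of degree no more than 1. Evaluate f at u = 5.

11

Using the Lagrange interpolation formula with nodes 1, 2:
  L_0(u) = (u - 2) / -1
  L_1(u) = (u - 1) / 1
Then f(u) = -1·L_0(u) + 2·L_1(u).
Expanding and collecting terms gives f(u) = 3u - 4.
Evaluating at u = 5: f(5) = 11.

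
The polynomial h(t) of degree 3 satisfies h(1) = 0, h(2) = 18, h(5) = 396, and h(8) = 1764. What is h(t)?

h(t) = 4t^3 - 5t^2 + 5t - 4

Write h(t) = at^3 + bt^2 + ct + d. Substituting each data point gives a linear system:
  a + b + c + d = 0
  8a + 4b + 2c + d = 18
  125a + 25b + 5c + d = 396
  512a + 64b + 8c + d = 1764
Solving the system yields a = 4, b = -5, c = 5, d = -4.
So h(t) = 4t^3 - 5t^2 + 5t - 4.
Check: h(1) = 0. ✓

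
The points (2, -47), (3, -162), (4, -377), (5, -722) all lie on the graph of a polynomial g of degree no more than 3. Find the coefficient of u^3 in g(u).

Write g(u) = au^3 + bu^2 + cu + d. Substituting each data point gives a linear system:
  8a + 4b + 2c + d = -47
  27a + 9b + 3c + d = -162
  64a + 16b + 4c + d = -377
  125a + 25b + 5c + d = -722
Solving the system yields a = -5, b = -5, c = 5, d = 3.
So g(u) = -5u^3 - 5u^2 + 5u + 3.
The leading coefficient is -5.

-5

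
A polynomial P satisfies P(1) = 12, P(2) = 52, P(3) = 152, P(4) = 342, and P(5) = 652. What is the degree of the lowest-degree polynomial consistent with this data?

3

Forward differences of the values at s = 1, 2, 3, 4, 5:
  P  : 12  52  152  342  652
  Δ  : 40  100  190  310
  Δ^2: 60  90  120
  Δ^3: 30  30
  Δ^4: 0
The third differences are constant (30) and nonzero, while all higher differences vanish, so the minimal degree is 3.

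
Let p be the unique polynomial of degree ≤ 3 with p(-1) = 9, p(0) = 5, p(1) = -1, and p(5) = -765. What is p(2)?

Write p(t) = at^3 + bt^2 + ct + d. Substituting each data point gives a linear system:
  -a + b - c + d = 9
  d = 5
  a + b + c + d = -1
  125a + 25b + 5c + d = -765
Solving the system yields a = -6, b = -1, c = 1, d = 5.
So p(t) = -6t^3 - t^2 + t + 5.
Then p(2) = -45.

-45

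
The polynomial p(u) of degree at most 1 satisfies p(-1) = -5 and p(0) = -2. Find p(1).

Using the Lagrange interpolation formula with nodes -1, 0:
  L_0(u) = u / -1
  L_1(u) = (u + 1) / 1
Then p(u) = -5·L_0(u) - 2·L_1(u).
Expanding and collecting terms gives p(u) = 3u - 2.
Evaluating at u = 1: p(1) = 1.

1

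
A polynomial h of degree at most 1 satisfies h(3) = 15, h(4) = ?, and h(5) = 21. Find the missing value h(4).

The 2 known points determine the degree-1 polynomial uniquely.
Write h(u) = au + b. Substituting each data point gives a linear system:
  3a + b = 15
  5a + b = 21
Solving the system yields a = 3, b = 6.
So h(u) = 3u + 6.
Then h(4) = 18.

18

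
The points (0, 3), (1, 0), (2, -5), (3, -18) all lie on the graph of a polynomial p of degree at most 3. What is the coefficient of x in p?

Write p(x) = ax^3 + bx^2 + cx + d. Substituting each data point gives a linear system:
  d = 3
  a + b + c + d = 0
  8a + 4b + 2c + d = -5
  27a + 9b + 3c + d = -18
Solving the system yields a = -1, b = 2, c = -4, d = 3.
So p(x) = -x^3 + 2x^2 - 4x + 3.
The coefficient of x is -4.

-4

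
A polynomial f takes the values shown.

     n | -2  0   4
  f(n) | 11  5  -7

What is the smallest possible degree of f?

1

Divided differences on the nodes -2, 0, 4:
  order 0: 11  5  -7
  order 1: -3  -3
  order 2: 0
The order-1 divided differences are all -3 (nonzero) and every higher order vanishes, so the data lies on a polynomial of degree exactly 1.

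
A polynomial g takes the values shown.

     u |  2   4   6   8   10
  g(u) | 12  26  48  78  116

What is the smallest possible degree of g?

2

Forward differences of the values at u = 2, 4, 6, 8, 10:
  g  : 12  26  48  78  116
  Δ  : 14  22  30  38
  Δ^2: 8  8  8
  Δ^3: 0  0
  Δ^4: 0
The second differences are constant (8) and nonzero, while all higher differences vanish, so the minimal degree is 2.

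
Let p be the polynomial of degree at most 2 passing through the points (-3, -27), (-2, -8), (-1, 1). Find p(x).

Using the Lagrange interpolation formula with nodes -3, -2, -1:
  L_0(x) = (x + 2)(x + 1) / 2
  L_1(x) = (x + 3)(x + 1) / -1
  L_2(x) = (x + 3)(x + 2) / 2
Then p(x) = -27·L_0(x) - 8·L_1(x) + 1·L_2(x).
Expanding and collecting terms gives p(x) = -5x^2 - 6x.
Check: p(-3) = -27. ✓

p(x) = -5x^2 - 6x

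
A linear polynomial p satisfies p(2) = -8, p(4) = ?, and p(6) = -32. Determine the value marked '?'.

On equispaced nodes a degree-1 polynomial has vanishing second forward difference, so
  p(2) - 2·p(4) + p(6) = 0.
Substituting the known values and solving for p(4):
  -2·p(4) = 40
  p(4) = -20.

-20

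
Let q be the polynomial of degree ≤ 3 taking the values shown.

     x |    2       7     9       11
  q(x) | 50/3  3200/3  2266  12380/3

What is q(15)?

10408

Write q(x) = ax^3 + bx^2 + cx + d. Substituting each data point gives a linear system:
  8a + 4b + 2c + d = 50/3
  343a + 49b + 7c + d = 3200/3
  729a + 81b + 9c + d = 2266
  1331a + 121b + 11c + d = 12380/3
Solving the system yields a = 3, b = 5/3, c = -6, d = -2.
So q(x) = 3x³ + (5/3)x² - 6x - 2.
Then q(15) = 10408.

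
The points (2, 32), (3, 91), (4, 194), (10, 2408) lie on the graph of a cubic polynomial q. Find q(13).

5081

Write q(x) = ax^3 + bx^2 + cx + d. Substituting each data point gives a linear system:
  8a + 4b + 2c + d = 32
  27a + 9b + 3c + d = 91
  64a + 16b + 4c + d = 194
  1000a + 100b + 10c + d = 2408
Solving the system yields a = 2, b = 4, c = 1, d = -2.
So q(x) = 2x³ + 4x² + x - 2.
Then q(13) = 5081.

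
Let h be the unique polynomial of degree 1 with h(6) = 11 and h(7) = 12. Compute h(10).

15

Write h(n) = an + b. Substituting each data point gives a linear system:
  6a + b = 11
  7a + b = 12
Solving the system yields a = 1, b = 5.
So h(n) = n + 5.
Then h(10) = 15.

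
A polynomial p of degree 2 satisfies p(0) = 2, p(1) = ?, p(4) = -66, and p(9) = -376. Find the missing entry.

0

The 3 known points determine the degree-2 polynomial uniquely.
Write p(x) = ax^2 + bx + c. Substituting each data point gives a linear system:
  c = 2
  16a + 4b + c = -66
  81a + 9b + c = -376
Solving the system yields a = -5, b = 3, c = 2.
So p(x) = -5x^2 + 3x + 2.
Then p(1) = 0.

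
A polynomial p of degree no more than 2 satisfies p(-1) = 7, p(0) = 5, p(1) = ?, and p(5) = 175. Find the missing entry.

The 3 known points determine the degree-2 polynomial uniquely.
Write p(s) = as^2 + bs + c. Substituting each data point gives a linear system:
  a - b + c = 7
  c = 5
  25a + 5b + c = 175
Solving the system yields a = 6, b = 4, c = 5.
So p(s) = 6s^2 + 4s + 5.
Then p(1) = 15.

15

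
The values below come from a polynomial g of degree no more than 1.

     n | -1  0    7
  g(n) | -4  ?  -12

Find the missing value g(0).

The 2 known points determine the degree-1 polynomial uniquely.
Write g(n) = an + b. Substituting each data point gives a linear system:
  -a + b = -4
  7a + b = -12
Solving the system yields a = -1, b = -5.
So g(n) = -n - 5.
Then g(0) = -5.

-5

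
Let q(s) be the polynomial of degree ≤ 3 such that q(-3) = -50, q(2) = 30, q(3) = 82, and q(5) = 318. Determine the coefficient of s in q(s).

Write q(s) = as^3 + bs^2 + cs + d. Substituting each data point gives a linear system:
  -27a + 9b - 3c + d = -50
  8a + 4b + 2c + d = 30
  27a + 9b + 3c + d = 82
  125a + 25b + 5c + d = 318
Solving the system yields a = 2, b = 2, c = 4, d = -2.
So q(s) = 2s^3 + 2s^2 + 4s - 2.
The coefficient of s is 4.

4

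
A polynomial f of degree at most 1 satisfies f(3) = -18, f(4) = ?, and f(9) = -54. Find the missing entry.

-24

The 2 known points determine the degree-1 polynomial uniquely.
Write f(n) = an + b. Substituting each data point gives a linear system:
  3a + b = -18
  9a + b = -54
Solving the system yields a = -6, b = 0.
So f(n) = -6n.
Then f(4) = -24.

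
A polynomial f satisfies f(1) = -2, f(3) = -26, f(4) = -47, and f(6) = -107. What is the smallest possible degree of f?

2

Divided differences on the nodes 1, 3, 4, 6:
  order 0: -2  -26  -47  -107
  order 1: -12  -21  -30
  order 2: -3  -3
  order 3: 0
The order-2 divided differences are all -3 (nonzero) and every higher order vanishes, so the data lies on a polynomial of degree exactly 2.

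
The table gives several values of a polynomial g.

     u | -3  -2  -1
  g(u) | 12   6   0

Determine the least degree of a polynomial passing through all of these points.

Forward differences of the values at u = -3, -2, -1:
  g  : 12  6  0
  Δ  : -6  -6
  Δ^2: 0
The first differences are constant (-6) and nonzero, while all higher differences vanish, so the minimal degree is 1.

1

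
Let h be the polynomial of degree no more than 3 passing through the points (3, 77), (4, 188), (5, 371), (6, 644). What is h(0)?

-4

Write h(s) = as^3 + bs^2 + cs + d. Substituting each data point gives a linear system:
  27a + 9b + 3c + d = 77
  64a + 16b + 4c + d = 188
  125a + 25b + 5c + d = 371
  216a + 36b + 6c + d = 644
Solving the system yields a = 3, b = 0, c = 0, d = -4.
So h(s) = 3s^3 - 4.
Then h(0) = -4.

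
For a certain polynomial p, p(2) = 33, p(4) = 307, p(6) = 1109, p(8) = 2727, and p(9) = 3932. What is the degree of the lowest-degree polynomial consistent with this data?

Divided differences on the nodes 2, 4, 6, 8, 9:
  order 0: 33  307  1109  2727  3932
  order 1: 137  401  809  1205
  order 2: 66  102  132
  order 3: 6  6
  order 4: 0
The order-3 divided differences are all 6 (nonzero) and every higher order vanishes, so the data lies on a polynomial of degree exactly 3.

3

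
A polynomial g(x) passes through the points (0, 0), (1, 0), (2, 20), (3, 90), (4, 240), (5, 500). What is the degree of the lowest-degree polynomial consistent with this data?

3

Forward differences of the values at x = 0, 1, 2, 3, 4, 5:
  g  : 0  0  20  90  240  500
  Δ  : 0  20  70  150  260
  Δ^2: 20  50  80  110
  Δ^3: 30  30  30
  Δ^4: 0  0
  Δ^5: 0
The third differences are constant (30) and nonzero, while all higher differences vanish, so the minimal degree is 3.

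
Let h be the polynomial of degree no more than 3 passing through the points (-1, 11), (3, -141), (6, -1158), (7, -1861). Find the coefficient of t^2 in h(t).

Write h(t) = at^3 + bt^2 + ct + d. Substituting each data point gives a linear system:
  -a + b - c + d = 11
  27a + 9b + 3c + d = -141
  216a + 36b + 6c + d = -1158
  343a + 49b + 7c + d = -1861
Solving the system yields a = -6, b = 5, c = -6, d = -6.
So h(t) = -6t^3 + 5t^2 - 6t - 6.
The coefficient of t^2 is 5.

5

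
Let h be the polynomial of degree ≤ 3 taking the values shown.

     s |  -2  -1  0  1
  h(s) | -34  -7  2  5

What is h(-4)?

Using the Lagrange interpolation formula with nodes -2, -1, 0, 1:
  L_0(s) = (s + 1)s(s - 1) / -6
  L_1(s) = (s + 2)s(s - 1) / 2
  L_2(s) = (s + 2)(s + 1)(s - 1) / -2
  L_3(s) = (s + 2)(s + 1)s / 6
Then h(s) = -34·L_0(s) - 7·L_1(s) + 2·L_2(s) + 5·L_3(s).
Expanding and collecting terms gives h(s) = 2s³ - 3s² + 4s + 2.
Evaluating at s = -4: h(-4) = -190.

-190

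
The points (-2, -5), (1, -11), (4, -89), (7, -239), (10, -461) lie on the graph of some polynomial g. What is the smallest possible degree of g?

Forward differences of the values at t = -2, 1, 4, 7, 10:
  g  : -5  -11  -89  -239  -461
  Δ  : -6  -78  -150  -222
  Δ^2: -72  -72  -72
  Δ^3: 0  0
  Δ^4: 0
The second differences are constant (-72) and nonzero, while all higher differences vanish, so the minimal degree is 2.

2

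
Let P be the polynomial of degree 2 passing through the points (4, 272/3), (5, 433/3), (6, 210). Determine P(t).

Write P(t) = at^2 + bt + c. Substituting each data point gives a linear system:
  16a + 4b + c = 272/3
  25a + 5b + c = 433/3
  36a + 6b + c = 210
Solving the system yields a = 6, b = -1/3, c = -4.
So P(t) = 6t^2 - (1/3)t - 4.
Check: P(6) = 210. ✓

P(t) = 6t^2 - (1/3)t - 4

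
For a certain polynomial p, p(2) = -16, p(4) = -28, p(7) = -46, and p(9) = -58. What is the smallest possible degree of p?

Divided differences on the nodes 2, 4, 7, 9:
  order 0: -16  -28  -46  -58
  order 1: -6  -6  -6
  order 2: 0  0
  order 3: 0
The order-1 divided differences are all -6 (nonzero) and every higher order vanishes, so the data lies on a polynomial of degree exactly 1.

1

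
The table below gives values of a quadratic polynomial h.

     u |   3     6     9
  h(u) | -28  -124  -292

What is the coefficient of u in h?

Write h(u) = au^2 + bu + c. Substituting each data point gives a linear system:
  9a + 3b + c = -28
  36a + 6b + c = -124
  81a + 9b + c = -292
Solving the system yields a = -4, b = 4, c = -4.
So h(u) = -4u² + 4u - 4.
The coefficient of u is 4.

4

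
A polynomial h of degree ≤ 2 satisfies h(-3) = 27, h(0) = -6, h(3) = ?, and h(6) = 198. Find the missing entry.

51

The 3 known points determine the degree-2 polynomial uniquely.
Write h(u) = au^2 + bu + c. Substituting each data point gives a linear system:
  9a - 3b + c = 27
  c = -6
  36a + 6b + c = 198
Solving the system yields a = 5, b = 4, c = -6.
So h(u) = 5u^2 + 4u - 6.
Then h(3) = 51.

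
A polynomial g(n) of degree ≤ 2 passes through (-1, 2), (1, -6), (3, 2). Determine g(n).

g(n) = 2n^2 - 4n - 4

Using the Lagrange interpolation formula with nodes -1, 1, 3:
  L_0(n) = (n - 1)(n - 3) / 8
  L_1(n) = (n + 1)(n - 3) / -4
  L_2(n) = (n + 1)(n - 1) / 8
Then g(n) = 2·L_0(n) - 6·L_1(n) + 2·L_2(n).
Expanding and collecting terms gives g(n) = 2n² - 4n - 4.
Check: g(3) = 2. ✓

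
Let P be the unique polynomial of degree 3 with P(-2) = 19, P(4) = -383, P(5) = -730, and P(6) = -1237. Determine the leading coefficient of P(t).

-5

Write P(t) = at^3 + bt^2 + ct + d. Substituting each data point gives a linear system:
  -8a + 4b - 2c + d = 19
  64a + 16b + 4c + d = -383
  125a + 25b + 5c + d = -730
  216a + 36b + 6c + d = -1237
Solving the system yields a = -5, b = -5, c = 3, d = 5.
So P(t) = -5t³ - 5t² + 3t + 5.
The leading coefficient is -5.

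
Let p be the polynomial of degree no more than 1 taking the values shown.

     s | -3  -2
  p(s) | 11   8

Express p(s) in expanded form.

p(s) = -3s + 2

Using the Lagrange interpolation formula with nodes -3, -2:
  L_0(s) = (s + 2) / -1
  L_1(s) = (s + 3) / 1
Then p(s) = 11·L_0(s) + 8·L_1(s).
Expanding and collecting terms gives p(s) = -3s + 2.
Check: p(-2) = 8. ✓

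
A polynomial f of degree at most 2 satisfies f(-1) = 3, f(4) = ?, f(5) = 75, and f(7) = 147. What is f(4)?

The 3 known points determine the degree-2 polynomial uniquely.
Write f(u) = au^2 + bu + c. Substituting each data point gives a linear system:
  a - b + c = 3
  25a + 5b + c = 75
  49a + 7b + c = 147
Solving the system yields a = 3, b = 0, c = 0.
So f(u) = 3u^2.
Then f(4) = 48.

48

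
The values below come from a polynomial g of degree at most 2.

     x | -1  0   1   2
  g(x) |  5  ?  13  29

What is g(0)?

5

On equispaced nodes a degree-2 polynomial has vanishing third forward difference, so
  - g(-1) + 3·g(0) - 3·g(1) + g(2) = 0.
Substituting the known values and solving for g(0):
  3·g(0) = 15
  g(0) = 5.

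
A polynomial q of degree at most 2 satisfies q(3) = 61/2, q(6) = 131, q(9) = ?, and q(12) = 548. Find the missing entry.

607/2

On equispaced nodes a degree-2 polynomial has vanishing third forward difference, so
  - q(3) + 3·q(6) - 3·q(9) + q(12) = 0.
Substituting the known values and solving for q(9):
  -3·q(9) = -1821/2
  q(9) = 607/2.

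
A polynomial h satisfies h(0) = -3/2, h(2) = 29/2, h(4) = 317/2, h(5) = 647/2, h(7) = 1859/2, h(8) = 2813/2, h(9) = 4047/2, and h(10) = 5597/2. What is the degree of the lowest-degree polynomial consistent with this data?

3

Divided differences on the nodes 0, 2, 4, 5, 7, 8, 9, 10:
  order 0: -3/2  29/2  317/2  647/2  1859/2  2813/2  4047/2  5597/2
  order 1: 8  72  165  303  477  617  775
  order 2: 16  31  46  58  70  79
  order 3: 3  3  3  3  3
  order 4: 0  0  0  0
  order 5: 0  0  0
  order 6: 0  0
  order 7: 0
The order-3 divided differences are all 3 (nonzero) and every higher order vanishes, so the data lies on a polynomial of degree exactly 3.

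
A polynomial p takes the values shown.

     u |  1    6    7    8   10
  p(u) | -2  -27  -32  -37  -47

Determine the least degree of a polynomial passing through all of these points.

Divided differences on the nodes 1, 6, 7, 8, 10:
  order 0: -2  -27  -32  -37  -47
  order 1: -5  -5  -5  -5
  order 2: 0  0  0
  order 3: 0  0
  order 4: 0
The order-1 divided differences are all -5 (nonzero) and every higher order vanishes, so the data lies on a polynomial of degree exactly 1.

1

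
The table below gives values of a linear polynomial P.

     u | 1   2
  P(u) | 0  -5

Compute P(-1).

Write P(u) = au + b. Substituting each data point gives a linear system:
  a + b = 0
  2a + b = -5
Solving the system yields a = -5, b = 5.
So P(u) = -5u + 5.
Then P(-1) = 10.

10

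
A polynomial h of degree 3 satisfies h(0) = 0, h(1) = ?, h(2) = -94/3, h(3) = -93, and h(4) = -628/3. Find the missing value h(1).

On equispaced nodes a degree-3 polynomial has vanishing fourth forward difference, so
  h(0) - 4·h(1) + 6·h(2) - 4·h(3) + h(4) = 0.
Substituting the known values and solving for h(1):
  -4·h(1) = 76/3
  h(1) = -19/3.

-19/3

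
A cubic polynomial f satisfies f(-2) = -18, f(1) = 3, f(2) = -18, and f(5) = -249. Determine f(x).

f(x) = -x^3 - 6x^2 + 4x + 6

Using the Lagrange interpolation formula with nodes -2, 1, 2, 5:
  L_0(x) = (x - 1)(x - 2)(x - 5) / -84
  L_1(x) = (x + 2)(x - 2)(x - 5) / 12
  L_2(x) = (x + 2)(x - 1)(x - 5) / -12
  L_3(x) = (x + 2)(x - 1)(x - 2) / 84
Then f(x) = -18·L_0(x) + 3·L_1(x) - 18·L_2(x) - 249·L_3(x).
Expanding and collecting terms gives f(x) = -x^3 - 6x^2 + 4x + 6.
Check: f(-2) = -18. ✓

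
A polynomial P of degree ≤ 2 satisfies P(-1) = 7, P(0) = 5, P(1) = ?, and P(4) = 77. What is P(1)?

11

The 3 known points determine the degree-2 polynomial uniquely.
Write P(t) = at^2 + bt + c. Substituting each data point gives a linear system:
  a - b + c = 7
  c = 5
  16a + 4b + c = 77
Solving the system yields a = 4, b = 2, c = 5.
So P(t) = 4t^2 + 2t + 5.
Then P(1) = 11.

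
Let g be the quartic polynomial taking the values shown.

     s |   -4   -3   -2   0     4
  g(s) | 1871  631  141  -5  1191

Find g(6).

6661

Write g(s) = as^4 + bs^3 + cs^2 + ds + e. Substituting each data point gives a linear system:
  256a - 64b + 16c - 4d + e = 1871
  81a - 27b + 9c - 3d + e = 631
  16a - 8b + 4c - 2d + e = 141
  e = -5
  256a + 64b + 16c + 4d + e = 1191
Solving the system yields a = 6, b = -5, c = 0, d = -5, e = -5.
So g(s) = 6s^4 - 5s^3 - 5s - 5.
Then g(6) = 6661.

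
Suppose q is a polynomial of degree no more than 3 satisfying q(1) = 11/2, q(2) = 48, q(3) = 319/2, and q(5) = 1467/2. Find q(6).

Write q(t) = at^3 + bt^2 + ct + d. Substituting each data point gives a linear system:
  a + b + c + d = 11/2
  8a + 4b + 2c + d = 48
  27a + 9b + 3c + d = 319/2
  125a + 25b + 5c + d = 1467/2
Solving the system yields a = 6, b = -3/2, c = 5, d = -4.
So q(t) = 6t^3 - (3/2)t^2 + 5t - 4.
Then q(6) = 1268.

1268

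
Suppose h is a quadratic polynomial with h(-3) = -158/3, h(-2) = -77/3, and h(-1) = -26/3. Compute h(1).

-14/3

Forward differences of the values at s = -3, -2, -1:
  h  : -158/3  -77/3  -26/3
  Δ  : 27  17
  Δ^2: -10
The second differences are constant, confirming degree 2.
Interpolating (Newton forward form) and evaluating at s = 1 gives h(1) = -14/3.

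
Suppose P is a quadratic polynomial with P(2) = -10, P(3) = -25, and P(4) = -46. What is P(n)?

P(n) = -3n^2 + 2

Using the Lagrange interpolation formula with nodes 2, 3, 4:
  L_0(n) = (n - 3)(n - 4) / 2
  L_1(n) = (n - 2)(n - 4) / -1
  L_2(n) = (n - 2)(n - 3) / 2
Then P(n) = -10·L_0(n) - 25·L_1(n) - 46·L_2(n).
Expanding and collecting terms gives P(n) = -3n^2 + 2.
Check: P(2) = -10. ✓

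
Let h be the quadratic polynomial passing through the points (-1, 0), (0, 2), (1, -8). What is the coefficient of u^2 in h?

Write h(u) = au^2 + bu + c. Substituting each data point gives a linear system:
  a - b + c = 0
  c = 2
  a + b + c = -8
Solving the system yields a = -6, b = -4, c = 2.
So h(u) = -6u^2 - 4u + 2.
The leading coefficient is -6.

-6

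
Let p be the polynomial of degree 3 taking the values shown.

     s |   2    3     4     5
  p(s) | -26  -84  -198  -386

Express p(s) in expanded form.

Write p(s) = as^3 + bs^2 + cs + d. Substituting each data point gives a linear system:
  8a + 4b + 2c + d = -26
  27a + 9b + 3c + d = -84
  64a + 16b + 4c + d = -198
  125a + 25b + 5c + d = -386
Solving the system yields a = -3, b = -1, c = 4, d = -6.
So p(s) = -3s^3 - s^2 + 4s - 6.
Check: p(2) = -26. ✓

p(s) = -3s^3 - s^2 + 4s - 6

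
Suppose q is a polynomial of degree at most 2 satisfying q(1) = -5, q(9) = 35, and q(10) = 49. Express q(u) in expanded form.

q(u) = u^2 - 5u - 1

Write q(u) = au^2 + bu + c. Substituting each data point gives a linear system:
  a + b + c = -5
  81a + 9b + c = 35
  100a + 10b + c = 49
Solving the system yields a = 1, b = -5, c = -1.
So q(u) = u^2 - 5u - 1.
Check: q(10) = 49. ✓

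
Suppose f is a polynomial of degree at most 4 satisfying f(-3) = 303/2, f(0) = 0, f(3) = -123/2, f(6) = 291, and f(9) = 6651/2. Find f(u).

f(u) = u^4 - 4u^3 - 4u^2 + (1/2)u

Write f(u) = au^4 + bu^3 + cu^2 + du + e. Substituting each data point gives a linear system:
  81a - 27b + 9c - 3d + e = 303/2
  e = 0
  81a + 27b + 9c + 3d + e = -123/2
  1296a + 216b + 36c + 6d + e = 291
  6561a + 729b + 81c + 9d + e = 6651/2
Solving the system yields a = 1, b = -4, c = -4, d = 1/2, e = 0.
So f(u) = u^4 - 4u^3 - 4u^2 + (1/2)u.
Check: f(9) = 6651/2. ✓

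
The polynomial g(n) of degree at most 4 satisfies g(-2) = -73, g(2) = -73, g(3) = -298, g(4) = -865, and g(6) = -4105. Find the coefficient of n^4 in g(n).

Write g(n) = an^4 + bn^3 + cn^2 + dn + e. Substituting each data point gives a linear system:
  16a - 8b + 4c - 2d + e = -73
  16a + 8b + 4c + 2d + e = -73
  81a + 27b + 9c + 3d + e = -298
  256a + 64b + 16c + 4d + e = -865
  1296a + 216b + 36c + 6d + e = -4105
Solving the system yields a = -3, b = 0, c = -6, d = 0, e = -1.
So g(n) = -3n^4 - 6n^2 - 1.
The leading coefficient is -3.

-3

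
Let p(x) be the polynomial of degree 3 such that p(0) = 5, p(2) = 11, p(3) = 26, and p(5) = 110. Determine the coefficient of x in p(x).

Write p(x) = ax^3 + bx^2 + cx + d. Substituting each data point gives a linear system:
  d = 5
  8a + 4b + 2c + d = 11
  27a + 9b + 3c + d = 26
  125a + 25b + 5c + d = 110
Solving the system yields a = 1, b = -1, c = 1, d = 5.
So p(x) = x³ - x² + x + 5.
The coefficient of x is 1.

1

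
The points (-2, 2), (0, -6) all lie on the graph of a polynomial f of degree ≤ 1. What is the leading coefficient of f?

Write f(x) = ax + b. Substituting each data point gives a linear system:
  -2a + b = 2
  b = -6
Solving the system yields a = -4, b = -6.
So f(x) = -4x - 6.
The leading coefficient is -4.

-4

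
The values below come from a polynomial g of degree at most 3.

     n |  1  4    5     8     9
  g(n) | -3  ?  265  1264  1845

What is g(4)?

The 4 known points determine the degree-3 polynomial uniquely.
Write g(n) = an^3 + bn^2 + cn + d. Substituting each data point gives a linear system:
  a + b + c + d = -3
  125a + 25b + 5c + d = 265
  512a + 64b + 8c + d = 1264
  729a + 81b + 9c + d = 1845
Solving the system yields a = 3, b = -4, c = -2, d = 0.
So g(n) = 3n³ - 4n² - 2n.
Then g(4) = 120.

120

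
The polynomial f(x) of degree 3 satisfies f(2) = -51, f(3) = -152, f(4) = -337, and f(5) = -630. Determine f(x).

f(x) = -4x^3 - 6x^2 + 5x - 5

Using the Lagrange interpolation formula with nodes 2, 3, 4, 5:
  L_0(x) = (x - 3)(x - 4)(x - 5) / -6
  L_1(x) = (x - 2)(x - 4)(x - 5) / 2
  L_2(x) = (x - 2)(x - 3)(x - 5) / -2
  L_3(x) = (x - 2)(x - 3)(x - 4) / 6
Then f(x) = -51·L_0(x) - 152·L_1(x) - 337·L_2(x) - 630·L_3(x).
Expanding and collecting terms gives f(x) = -4x^3 - 6x^2 + 5x - 5.
Check: f(2) = -51. ✓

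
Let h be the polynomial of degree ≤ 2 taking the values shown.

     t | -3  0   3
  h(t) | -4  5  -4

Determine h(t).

Write h(t) = at^2 + bt + c. Substituting each data point gives a linear system:
  9a - 3b + c = -4
  c = 5
  9a + 3b + c = -4
Solving the system yields a = -1, b = 0, c = 5.
So h(t) = -t² + 5.
Check: h(3) = -4. ✓

h(t) = -t^2 + 5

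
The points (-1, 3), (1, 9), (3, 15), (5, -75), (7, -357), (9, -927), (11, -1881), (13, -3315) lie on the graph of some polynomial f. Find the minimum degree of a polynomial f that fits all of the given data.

Forward differences of the values at n = -1, 1, 3, 5, 7, 9, 11, 13:
  f  : 3  9  15  -75  -357  -927  -1881  -3315
  Δ  : 6  6  -90  -282  -570  -954  -1434
  Δ^2: 0  -96  -192  -288  -384  -480
  Δ^3: -96  -96  -96  -96  -96
  Δ^4: 0  0  0  0
  Δ^5: 0  0  0
  Δ^6: 0  0
  Δ^7: 0
The third differences are constant (-96) and nonzero, while all higher differences vanish, so the minimal degree is 3.

3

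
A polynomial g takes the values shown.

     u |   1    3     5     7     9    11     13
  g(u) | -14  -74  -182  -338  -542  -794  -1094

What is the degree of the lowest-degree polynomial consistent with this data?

Forward differences of the values at u = 1, 3, 5, 7, 9, 11, 13:
  g  : -14  -74  -182  -338  -542  -794  -1094
  Δ  : -60  -108  -156  -204  -252  -300
  Δ^2: -48  -48  -48  -48  -48
  Δ^3: 0  0  0  0
  Δ^4: 0  0  0
  Δ^5: 0  0
  Δ^6: 0
The second differences are constant (-48) and nonzero, while all higher differences vanish, so the minimal degree is 2.

2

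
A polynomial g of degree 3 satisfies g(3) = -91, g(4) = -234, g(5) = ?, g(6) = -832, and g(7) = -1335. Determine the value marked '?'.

-473

The 4 known points determine the degree-3 polynomial uniquely.
Write g(n) = an^3 + bn^2 + cn + d. Substituting each data point gives a linear system:
  27a + 9b + 3c + d = -91
  64a + 16b + 4c + d = -234
  216a + 36b + 6c + d = -832
  343a + 49b + 7c + d = -1335
Solving the system yields a = -4, b = 0, c = 5, d = 2.
So g(n) = -4n³ + 5n + 2.
Then g(5) = -473.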